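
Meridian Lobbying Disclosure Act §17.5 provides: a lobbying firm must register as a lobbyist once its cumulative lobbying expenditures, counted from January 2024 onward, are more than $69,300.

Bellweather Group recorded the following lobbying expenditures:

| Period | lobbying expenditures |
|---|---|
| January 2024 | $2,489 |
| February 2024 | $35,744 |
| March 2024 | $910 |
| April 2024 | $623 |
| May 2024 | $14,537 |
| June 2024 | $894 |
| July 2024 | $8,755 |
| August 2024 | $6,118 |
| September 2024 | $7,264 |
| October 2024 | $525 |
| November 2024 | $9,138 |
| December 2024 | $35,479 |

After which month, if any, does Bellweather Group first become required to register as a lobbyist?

Through January 2024: $2,489
Through February 2024: $38,233
Through March 2024: $39,143
Through April 2024: $39,766
Through May 2024: $54,303
Through June 2024: $55,197
Through July 2024: $63,952
Through August 2024: $70,070 ← exceeds threshold

August 2024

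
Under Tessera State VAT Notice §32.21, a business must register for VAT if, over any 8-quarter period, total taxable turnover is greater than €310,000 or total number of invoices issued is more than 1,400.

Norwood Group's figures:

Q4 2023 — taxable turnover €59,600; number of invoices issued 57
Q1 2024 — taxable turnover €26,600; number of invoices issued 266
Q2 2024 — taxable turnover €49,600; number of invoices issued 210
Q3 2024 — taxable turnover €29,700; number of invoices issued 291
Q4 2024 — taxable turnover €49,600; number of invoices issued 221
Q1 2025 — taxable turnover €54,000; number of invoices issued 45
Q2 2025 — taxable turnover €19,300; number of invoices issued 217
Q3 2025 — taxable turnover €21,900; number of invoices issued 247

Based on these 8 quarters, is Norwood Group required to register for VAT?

Total taxable turnover: €59,600 + €26,600 + €49,600 + €29,700 + €49,600 + €54,000 + €19,300 + €21,900 = €310,300 (> €310,000).
Total number of invoices issued: 57 + 266 + 210 + 291 + 221 + 45 + 217 + 247 = 1,554 (> 1,400).
The test is 'or': at least one threshold is exceeded.

Yes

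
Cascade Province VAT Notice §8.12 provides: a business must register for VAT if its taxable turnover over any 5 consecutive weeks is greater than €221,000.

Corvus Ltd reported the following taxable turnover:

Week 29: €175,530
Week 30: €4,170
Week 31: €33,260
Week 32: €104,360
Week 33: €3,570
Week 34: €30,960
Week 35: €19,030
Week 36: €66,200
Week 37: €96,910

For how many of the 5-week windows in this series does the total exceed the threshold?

2

Week 29–Week 33: €175,530 + €4,170 + €33,260 + €104,360 + €3,570 = €320,890 (over)
Week 30–Week 34: €4,170 + €33,260 + €104,360 + €3,570 + €30,960 = €176,320 (under)
Week 31–Week 35: €33,260 + €104,360 + €3,570 + €30,960 + €19,030 = €191,180 (under)
Week 32–Week 36: €104,360 + €3,570 + €30,960 + €19,030 + €66,200 = €224,120 (over)
Week 33–Week 37: €3,570 + €30,960 + €19,030 + €66,200 + €96,910 = €216,670 (under)
2 windows exceed the threshold.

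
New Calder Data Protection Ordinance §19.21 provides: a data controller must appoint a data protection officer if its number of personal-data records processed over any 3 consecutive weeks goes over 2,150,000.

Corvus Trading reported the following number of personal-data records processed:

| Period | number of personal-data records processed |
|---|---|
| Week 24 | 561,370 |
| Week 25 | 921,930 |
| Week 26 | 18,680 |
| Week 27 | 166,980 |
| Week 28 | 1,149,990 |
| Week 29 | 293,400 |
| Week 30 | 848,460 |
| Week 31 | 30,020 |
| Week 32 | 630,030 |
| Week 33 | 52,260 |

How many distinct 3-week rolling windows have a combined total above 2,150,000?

Week 24–Week 26: 561,370 + 921,930 + 18,680 = 1,501,980 (under)
Week 25–Week 27: 921,930 + 18,680 + 166,980 = 1,107,590 (under)
Week 26–Week 28: 18,680 + 166,980 + 1,149,990 = 1,335,650 (under)
Week 27–Week 29: 166,980 + 1,149,990 + 293,400 = 1,610,370 (under)
Week 28–Week 30: 1,149,990 + 293,400 + 848,460 = 2,291,850 (over)
Week 29–Week 31: 293,400 + 848,460 + 30,020 = 1,171,880 (under)
Week 30–Week 32: 848,460 + 30,020 + 630,030 = 1,508,510 (under)
Week 31–Week 33: 30,020 + 630,030 + 52,260 = 712,310 (under)
1 window exceeds the threshold.

1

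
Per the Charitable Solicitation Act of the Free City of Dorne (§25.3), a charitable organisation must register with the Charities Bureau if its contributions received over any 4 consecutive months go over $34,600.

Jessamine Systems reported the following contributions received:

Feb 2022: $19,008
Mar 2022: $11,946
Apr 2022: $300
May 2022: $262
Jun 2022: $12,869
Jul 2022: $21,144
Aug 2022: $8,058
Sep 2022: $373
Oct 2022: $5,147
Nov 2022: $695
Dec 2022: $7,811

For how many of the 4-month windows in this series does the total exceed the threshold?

3

Feb 2022–May 2022: $19,008 + $11,946 + $300 + $262 = $31,516 (under)
Mar 2022–Jun 2022: $11,946 + $300 + $262 + $12,869 = $25,377 (under)
Apr 2022–Jul 2022: $300 + $262 + $12,869 + $21,144 = $34,575 (under)
May 2022–Aug 2022: $262 + $12,869 + $21,144 + $8,058 = $42,333 (over)
Jun 2022–Sep 2022: $12,869 + $21,144 + $8,058 + $373 = $42,444 (over)
Jul 2022–Oct 2022: $21,144 + $8,058 + $373 + $5,147 = $34,722 (over)
Aug 2022–Nov 2022: $8,058 + $373 + $5,147 + $695 = $14,273 (under)
Sep 2022–Dec 2022: $373 + $5,147 + $695 + $7,811 = $14,026 (under)
3 windows exceed the threshold.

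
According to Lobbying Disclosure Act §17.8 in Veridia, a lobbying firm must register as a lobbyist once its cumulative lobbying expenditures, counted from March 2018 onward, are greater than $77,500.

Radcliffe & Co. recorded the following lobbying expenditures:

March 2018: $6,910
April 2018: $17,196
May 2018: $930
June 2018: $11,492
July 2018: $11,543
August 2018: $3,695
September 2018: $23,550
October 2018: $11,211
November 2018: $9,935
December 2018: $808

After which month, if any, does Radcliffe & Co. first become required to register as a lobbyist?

Through March 2018: $6,910
Through April 2018: $24,106
Through May 2018: $25,036
Through June 2018: $36,528
Through July 2018: $48,071
Through August 2018: $51,766
Through September 2018: $75,316
Through October 2018: $86,527 ← exceeds threshold

October 2018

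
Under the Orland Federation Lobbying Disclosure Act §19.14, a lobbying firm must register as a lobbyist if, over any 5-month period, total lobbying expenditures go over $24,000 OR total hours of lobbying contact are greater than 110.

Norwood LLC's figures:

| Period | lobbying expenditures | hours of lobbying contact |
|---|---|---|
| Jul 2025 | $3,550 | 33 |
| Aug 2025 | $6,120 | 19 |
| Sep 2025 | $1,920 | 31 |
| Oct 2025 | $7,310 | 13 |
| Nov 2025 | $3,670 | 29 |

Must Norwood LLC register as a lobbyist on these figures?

Yes

Total lobbying expenditures: $3,550 + $6,120 + $1,920 + $7,310 + $3,670 = $22,570 (≤ $24,000).
Total hours of lobbying contact: 33 + 19 + 31 + 13 + 29 = 125 (> 110).
The test is 'or': at least one threshold is exceeded.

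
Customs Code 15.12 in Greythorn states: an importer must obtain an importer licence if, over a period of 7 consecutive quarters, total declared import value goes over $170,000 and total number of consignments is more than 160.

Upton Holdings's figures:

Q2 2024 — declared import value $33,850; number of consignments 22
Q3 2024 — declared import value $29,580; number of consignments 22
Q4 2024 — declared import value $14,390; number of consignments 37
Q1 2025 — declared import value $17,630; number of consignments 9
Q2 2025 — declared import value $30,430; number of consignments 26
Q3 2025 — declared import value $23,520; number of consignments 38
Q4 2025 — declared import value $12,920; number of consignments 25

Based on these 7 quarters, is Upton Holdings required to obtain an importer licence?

Total declared import value: $33,850 + $29,580 + $14,390 + $17,630 + $30,430 + $23,520 + $12,920 = $162,320 (≤ $170,000).
Total number of consignments: 22 + 22 + 37 + 9 + 26 + 38 + 25 = 179 (> 160).
The test is 'and': the rule requires both, and at least one is not exceeded.

No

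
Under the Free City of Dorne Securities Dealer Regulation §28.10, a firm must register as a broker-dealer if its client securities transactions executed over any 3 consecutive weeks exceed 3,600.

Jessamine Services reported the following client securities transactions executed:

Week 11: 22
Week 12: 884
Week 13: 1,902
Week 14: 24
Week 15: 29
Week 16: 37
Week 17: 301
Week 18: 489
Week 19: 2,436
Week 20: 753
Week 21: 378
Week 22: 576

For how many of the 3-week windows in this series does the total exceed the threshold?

1

Week 11–Week 13: 22 + 884 + 1,902 = 2,808 (under)
Week 12–Week 14: 884 + 1,902 + 24 = 2,810 (under)
Week 13–Week 15: 1,902 + 24 + 29 = 1,955 (under)
Week 14–Week 16: 24 + 29 + 37 = 90 (under)
Week 15–Week 17: 29 + 37 + 301 = 367 (under)
Week 16–Week 18: 37 + 301 + 489 = 827 (under)
Week 17–Week 19: 301 + 489 + 2,436 = 3,226 (under)
Week 18–Week 20: 489 + 2,436 + 753 = 3,678 (over)
Week 19–Week 21: 2,436 + 753 + 378 = 3,567 (under)
Week 20–Week 22: 753 + 378 + 576 = 1,707 (under)
1 window exceeds the threshold.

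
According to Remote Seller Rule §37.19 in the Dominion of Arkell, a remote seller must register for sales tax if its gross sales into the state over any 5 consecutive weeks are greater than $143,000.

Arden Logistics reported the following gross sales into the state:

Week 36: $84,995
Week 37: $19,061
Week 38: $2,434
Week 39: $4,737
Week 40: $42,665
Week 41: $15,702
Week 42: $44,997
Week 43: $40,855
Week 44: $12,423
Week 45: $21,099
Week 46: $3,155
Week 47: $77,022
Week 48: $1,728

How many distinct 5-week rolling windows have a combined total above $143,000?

Week 36–Week 40: $84,995 + $19,061 + $2,434 + $4,737 + $42,665 = $153,892 (over)
Week 37–Week 41: $19,061 + $2,434 + $4,737 + $42,665 + $15,702 = $84,599 (under)
Week 38–Week 42: $2,434 + $4,737 + $42,665 + $15,702 + $44,997 = $110,535 (under)
Week 39–Week 43: $4,737 + $42,665 + $15,702 + $44,997 + $40,855 = $148,956 (over)
Week 40–Week 44: $42,665 + $15,702 + $44,997 + $40,855 + $12,423 = $156,642 (over)
Week 41–Week 45: $15,702 + $44,997 + $40,855 + $12,423 + $21,099 = $135,076 (under)
Week 42–Week 46: $44,997 + $40,855 + $12,423 + $21,099 + $3,155 = $122,529 (under)
Week 43–Week 47: $40,855 + $12,423 + $21,099 + $3,155 + $77,022 = $154,554 (over)
Week 44–Week 48: $12,423 + $21,099 + $3,155 + $77,022 + $1,728 = $115,427 (under)
4 windows exceed the threshold.

4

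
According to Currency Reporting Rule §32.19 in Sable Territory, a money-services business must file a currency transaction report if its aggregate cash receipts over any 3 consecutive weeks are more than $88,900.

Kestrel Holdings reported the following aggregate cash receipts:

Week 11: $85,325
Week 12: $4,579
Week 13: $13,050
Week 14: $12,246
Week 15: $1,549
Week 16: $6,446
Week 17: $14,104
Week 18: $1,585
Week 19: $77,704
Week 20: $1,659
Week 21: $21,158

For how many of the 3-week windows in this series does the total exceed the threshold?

3

Week 11–Week 13: $85,325 + $4,579 + $13,050 = $102,954 (over)
Week 12–Week 14: $4,579 + $13,050 + $12,246 = $29,875 (under)
Week 13–Week 15: $13,050 + $12,246 + $1,549 = $26,845 (under)
Week 14–Week 16: $12,246 + $1,549 + $6,446 = $20,241 (under)
Week 15–Week 17: $1,549 + $6,446 + $14,104 = $22,099 (under)
Week 16–Week 18: $6,446 + $14,104 + $1,585 = $22,135 (under)
Week 17–Week 19: $14,104 + $1,585 + $77,704 = $93,393 (over)
Week 18–Week 20: $1,585 + $77,704 + $1,659 = $80,948 (under)
Week 19–Week 21: $77,704 + $1,659 + $21,158 = $100,521 (over)
3 windows exceed the threshold.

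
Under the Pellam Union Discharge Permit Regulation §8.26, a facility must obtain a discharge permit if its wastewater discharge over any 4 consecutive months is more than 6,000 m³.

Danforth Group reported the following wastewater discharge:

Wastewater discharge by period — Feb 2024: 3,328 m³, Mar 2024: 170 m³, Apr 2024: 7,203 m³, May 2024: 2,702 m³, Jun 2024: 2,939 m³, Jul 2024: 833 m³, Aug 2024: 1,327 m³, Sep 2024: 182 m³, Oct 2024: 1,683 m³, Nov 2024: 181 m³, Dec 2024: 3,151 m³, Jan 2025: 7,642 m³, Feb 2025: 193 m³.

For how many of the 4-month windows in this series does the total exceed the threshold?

6

Feb 2024–May 2024: 3,328 m³ + 170 m³ + 7,203 m³ + 2,702 m³ = 13,403 m³ (over)
Mar 2024–Jun 2024: 170 m³ + 7,203 m³ + 2,702 m³ + 2,939 m³ = 13,014 m³ (over)
Apr 2024–Jul 2024: 7,203 m³ + 2,702 m³ + 2,939 m³ + 833 m³ = 13,677 m³ (over)
May 2024–Aug 2024: 2,702 m³ + 2,939 m³ + 833 m³ + 1,327 m³ = 7,801 m³ (over)
Jun 2024–Sep 2024: 2,939 m³ + 833 m³ + 1,327 m³ + 182 m³ = 5,281 m³ (under)
Jul 2024–Oct 2024: 833 m³ + 1,327 m³ + 182 m³ + 1,683 m³ = 4,025 m³ (under)
Aug 2024–Nov 2024: 1,327 m³ + 182 m³ + 1,683 m³ + 181 m³ = 3,373 m³ (under)
Sep 2024–Dec 2024: 182 m³ + 1,683 m³ + 181 m³ + 3,151 m³ = 5,197 m³ (under)
Oct 2024–Jan 2025: 1,683 m³ + 181 m³ + 3,151 m³ + 7,642 m³ = 12,657 m³ (over)
Nov 2024–Feb 2025: 181 m³ + 3,151 m³ + 7,642 m³ + 193 m³ = 11,167 m³ (over)
6 windows exceed the threshold.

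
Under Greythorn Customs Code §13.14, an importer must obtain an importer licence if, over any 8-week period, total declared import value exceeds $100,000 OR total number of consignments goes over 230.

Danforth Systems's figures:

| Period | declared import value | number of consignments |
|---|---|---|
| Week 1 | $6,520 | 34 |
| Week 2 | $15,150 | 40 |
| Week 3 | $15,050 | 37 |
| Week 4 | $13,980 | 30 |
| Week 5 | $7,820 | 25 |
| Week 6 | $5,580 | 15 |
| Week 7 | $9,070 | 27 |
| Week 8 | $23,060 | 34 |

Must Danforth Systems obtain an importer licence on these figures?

Yes

Total declared import value: $6,520 + $15,150 + $15,050 + $13,980 + $7,820 + $5,580 + $9,070 + $23,060 = $96,230 (≤ $100,000).
Total number of consignments: 34 + 40 + 37 + 30 + 25 + 15 + 27 + 34 = 242 (> 230).
The test is 'or': at least one threshold is exceeded.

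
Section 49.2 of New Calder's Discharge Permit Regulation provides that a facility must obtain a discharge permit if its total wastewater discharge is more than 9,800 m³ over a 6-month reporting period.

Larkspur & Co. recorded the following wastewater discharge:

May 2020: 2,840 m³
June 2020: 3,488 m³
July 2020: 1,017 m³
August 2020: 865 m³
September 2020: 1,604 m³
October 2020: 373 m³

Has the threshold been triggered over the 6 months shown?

Yes

Total wastewater discharge: 2,840 m³ + 3,488 m³ + 1,017 m³ + 865 m³ + 1,604 m³ + 373 m³ = 10,187 m³.
10,187 m³ > 9,800 m³, so the threshold is exceeded.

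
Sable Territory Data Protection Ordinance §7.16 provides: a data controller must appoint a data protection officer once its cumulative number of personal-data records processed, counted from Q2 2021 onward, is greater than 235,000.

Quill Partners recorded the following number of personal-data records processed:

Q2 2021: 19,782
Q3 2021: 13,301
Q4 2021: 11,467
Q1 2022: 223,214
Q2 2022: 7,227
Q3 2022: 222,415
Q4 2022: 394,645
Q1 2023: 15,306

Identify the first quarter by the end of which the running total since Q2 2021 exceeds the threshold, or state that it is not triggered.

Q1 2022

Through Q2 2021: 19,782
Through Q3 2021: 33,083
Through Q4 2021: 44,550
Through Q1 2022: 267,764 ← exceeds threshold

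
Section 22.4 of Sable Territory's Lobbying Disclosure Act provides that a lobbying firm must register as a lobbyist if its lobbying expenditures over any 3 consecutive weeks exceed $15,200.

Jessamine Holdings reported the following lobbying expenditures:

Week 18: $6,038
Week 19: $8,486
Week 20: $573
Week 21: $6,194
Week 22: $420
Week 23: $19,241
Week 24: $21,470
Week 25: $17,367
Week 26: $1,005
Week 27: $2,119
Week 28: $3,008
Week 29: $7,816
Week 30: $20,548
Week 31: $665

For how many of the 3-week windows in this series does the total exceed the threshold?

8

Week 18–Week 20: $6,038 + $8,486 + $573 = $15,097 (under)
Week 19–Week 21: $8,486 + $573 + $6,194 = $15,253 (over)
Week 20–Week 22: $573 + $6,194 + $420 = $7,187 (under)
Week 21–Week 23: $6,194 + $420 + $19,241 = $25,855 (over)
Week 22–Week 24: $420 + $19,241 + $21,470 = $41,131 (over)
Week 23–Week 25: $19,241 + $21,470 + $17,367 = $58,078 (over)
Week 24–Week 26: $21,470 + $17,367 + $1,005 = $39,842 (over)
Week 25–Week 27: $17,367 + $1,005 + $2,119 = $20,491 (over)
Week 26–Week 28: $1,005 + $2,119 + $3,008 = $6,132 (under)
Week 27–Week 29: $2,119 + $3,008 + $7,816 = $12,943 (under)
Week 28–Week 30: $3,008 + $7,816 + $20,548 = $31,372 (over)
Week 29–Week 31: $7,816 + $20,548 + $665 = $29,029 (over)
8 windows exceed the threshold.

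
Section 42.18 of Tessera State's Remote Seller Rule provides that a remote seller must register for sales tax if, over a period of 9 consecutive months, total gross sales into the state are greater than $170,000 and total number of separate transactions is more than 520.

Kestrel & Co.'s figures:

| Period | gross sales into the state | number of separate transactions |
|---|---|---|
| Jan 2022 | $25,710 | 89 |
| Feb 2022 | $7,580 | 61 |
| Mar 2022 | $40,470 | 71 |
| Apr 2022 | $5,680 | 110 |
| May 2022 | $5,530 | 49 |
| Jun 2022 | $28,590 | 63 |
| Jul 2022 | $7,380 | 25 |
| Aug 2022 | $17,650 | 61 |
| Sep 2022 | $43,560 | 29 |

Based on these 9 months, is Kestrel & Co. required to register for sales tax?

Yes

Total gross sales into the state: $25,710 + $7,580 + $40,470 + $5,680 + $5,530 + $28,590 + $7,380 + $17,650 + $43,560 = $182,150 (> $170,000).
Total number of separate transactions: 89 + 61 + 71 + 110 + 49 + 63 + 25 + 61 + 29 = 558 (> 520).
The test is 'and': both thresholds are exceeded.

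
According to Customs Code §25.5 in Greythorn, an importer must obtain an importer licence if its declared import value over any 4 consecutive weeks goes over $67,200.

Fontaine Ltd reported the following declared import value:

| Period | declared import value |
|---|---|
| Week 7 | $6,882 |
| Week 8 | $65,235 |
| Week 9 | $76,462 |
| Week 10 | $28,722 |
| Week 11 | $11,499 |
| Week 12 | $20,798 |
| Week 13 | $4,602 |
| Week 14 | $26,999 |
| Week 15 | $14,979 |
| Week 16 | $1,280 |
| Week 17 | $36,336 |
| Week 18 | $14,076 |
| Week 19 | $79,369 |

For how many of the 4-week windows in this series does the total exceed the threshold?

6

Week 7–Week 10: $6,882 + $65,235 + $76,462 + $28,722 = $177,301 (over)
Week 8–Week 11: $65,235 + $76,462 + $28,722 + $11,499 = $181,918 (over)
Week 9–Week 12: $76,462 + $28,722 + $11,499 + $20,798 = $137,481 (over)
Week 10–Week 13: $28,722 + $11,499 + $20,798 + $4,602 = $65,621 (under)
Week 11–Week 14: $11,499 + $20,798 + $4,602 + $26,999 = $63,898 (under)
Week 12–Week 15: $20,798 + $4,602 + $26,999 + $14,979 = $67,378 (over)
Week 13–Week 16: $4,602 + $26,999 + $14,979 + $1,280 = $47,860 (under)
Week 14–Week 17: $26,999 + $14,979 + $1,280 + $36,336 = $79,594 (over)
Week 15–Week 18: $14,979 + $1,280 + $36,336 + $14,076 = $66,671 (under)
Week 16–Week 19: $1,280 + $36,336 + $14,076 + $79,369 = $131,061 (over)
6 windows exceed the threshold.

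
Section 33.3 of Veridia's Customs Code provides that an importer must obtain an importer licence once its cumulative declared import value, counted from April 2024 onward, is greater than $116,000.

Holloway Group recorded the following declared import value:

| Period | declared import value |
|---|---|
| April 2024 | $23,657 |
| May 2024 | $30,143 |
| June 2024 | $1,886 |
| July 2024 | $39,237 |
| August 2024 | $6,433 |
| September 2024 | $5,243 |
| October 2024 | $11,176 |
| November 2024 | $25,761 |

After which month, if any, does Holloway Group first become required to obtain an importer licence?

Through April 2024: $23,657
Through May 2024: $53,800
Through June 2024: $55,686
Through July 2024: $94,923
Through August 2024: $101,356
Through September 2024: $106,599
Through October 2024: $117,775 ← exceeds threshold

October 2024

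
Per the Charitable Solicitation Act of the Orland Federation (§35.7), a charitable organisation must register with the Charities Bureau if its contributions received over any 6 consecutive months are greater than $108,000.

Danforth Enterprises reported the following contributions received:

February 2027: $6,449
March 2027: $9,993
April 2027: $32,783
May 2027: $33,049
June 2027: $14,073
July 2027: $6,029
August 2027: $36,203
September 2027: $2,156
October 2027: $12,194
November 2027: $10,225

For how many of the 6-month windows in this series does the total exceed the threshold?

February 2027–July 2027: $6,449 + $9,993 + $32,783 + $33,049 + $14,073 + $6,029 = $102,376 (under)
March 2027–August 2027: $9,993 + $32,783 + $33,049 + $14,073 + $6,029 + $36,203 = $132,130 (over)
April 2027–September 2027: $32,783 + $33,049 + $14,073 + $6,029 + $36,203 + $2,156 = $124,293 (over)
May 2027–October 2027: $33,049 + $14,073 + $6,029 + $36,203 + $2,156 + $12,194 = $103,704 (under)
June 2027–November 2027: $14,073 + $6,029 + $36,203 + $2,156 + $12,194 + $10,225 = $80,880 (under)
2 windows exceed the threshold.

2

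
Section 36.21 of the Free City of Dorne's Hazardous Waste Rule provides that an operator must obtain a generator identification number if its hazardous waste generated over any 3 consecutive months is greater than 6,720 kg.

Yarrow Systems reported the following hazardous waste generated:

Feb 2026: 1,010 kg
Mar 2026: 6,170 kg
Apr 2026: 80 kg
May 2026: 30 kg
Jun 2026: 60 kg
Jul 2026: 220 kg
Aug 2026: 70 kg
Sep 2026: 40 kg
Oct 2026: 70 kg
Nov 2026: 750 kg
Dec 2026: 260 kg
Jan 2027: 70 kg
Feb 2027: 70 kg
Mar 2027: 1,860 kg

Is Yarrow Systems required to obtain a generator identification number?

Feb 2026–Apr 2026: 1,010 kg + 6,170 kg + 80 kg = 7,260 kg (over)
Mar 2026–May 2026: 6,170 kg + 80 kg + 30 kg = 6,280 kg (under)
Apr 2026–Jun 2026: 80 kg + 30 kg + 60 kg = 170 kg (under)
May 2026–Jul 2026: 30 kg + 60 kg + 220 kg = 310 kg (under)
Jun 2026–Aug 2026: 60 kg + 220 kg + 70 kg = 350 kg (under)
Jul 2026–Sep 2026: 220 kg + 70 kg + 40 kg = 330 kg (under)
Aug 2026–Oct 2026: 70 kg + 40 kg + 70 kg = 180 kg (under)
Sep 2026–Nov 2026: 40 kg + 70 kg + 750 kg = 860 kg (under)
Oct 2026–Dec 2026: 70 kg + 750 kg + 260 kg = 1,080 kg (under)
Nov 2026–Jan 2027: 750 kg + 260 kg + 70 kg = 1,080 kg (under)
Dec 2026–Feb 2027: 260 kg + 70 kg + 70 kg = 400 kg (under)
Jan 2027–Mar 2027: 70 kg + 70 kg + 1,860 kg = 2,000 kg (under)
At least one window exceeds 6,720 kg.

Yes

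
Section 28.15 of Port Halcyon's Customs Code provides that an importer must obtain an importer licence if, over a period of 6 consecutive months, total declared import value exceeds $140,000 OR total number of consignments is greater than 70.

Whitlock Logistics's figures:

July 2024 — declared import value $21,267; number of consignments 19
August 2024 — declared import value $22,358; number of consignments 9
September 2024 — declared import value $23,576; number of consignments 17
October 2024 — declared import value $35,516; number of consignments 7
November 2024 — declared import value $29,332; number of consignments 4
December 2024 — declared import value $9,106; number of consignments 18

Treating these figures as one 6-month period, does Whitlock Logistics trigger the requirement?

Yes

Total declared import value: $21,267 + $22,358 + $23,576 + $35,516 + $29,332 + $9,106 = $141,155 (> $140,000).
Total number of consignments: 19 + 9 + 17 + 7 + 4 + 18 = 74 (> 70).
The test is 'or': at least one threshold is exceeded.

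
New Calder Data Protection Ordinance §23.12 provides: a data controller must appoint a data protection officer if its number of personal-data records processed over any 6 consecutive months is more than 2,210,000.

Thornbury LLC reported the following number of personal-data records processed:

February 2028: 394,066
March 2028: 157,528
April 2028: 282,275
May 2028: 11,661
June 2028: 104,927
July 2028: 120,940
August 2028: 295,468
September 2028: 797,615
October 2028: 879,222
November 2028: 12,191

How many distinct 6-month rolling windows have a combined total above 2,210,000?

February 2028–July 2028: 394,066 + 157,528 + 282,275 + 11,661 + 104,927 + 120,940 = 1,071,397 (under)
March 2028–August 2028: 157,528 + 282,275 + 11,661 + 104,927 + 120,940 + 295,468 = 972,799 (under)
April 2028–September 2028: 282,275 + 11,661 + 104,927 + 120,940 + 295,468 + 797,615 = 1,612,886 (under)
May 2028–October 2028: 11,661 + 104,927 + 120,940 + 295,468 + 797,615 + 879,222 = 2,209,833 (under)
June 2028–November 2028: 104,927 + 120,940 + 295,468 + 797,615 + 879,222 + 12,191 = 2,210,363 (over)
1 window exceeds the threshold.

1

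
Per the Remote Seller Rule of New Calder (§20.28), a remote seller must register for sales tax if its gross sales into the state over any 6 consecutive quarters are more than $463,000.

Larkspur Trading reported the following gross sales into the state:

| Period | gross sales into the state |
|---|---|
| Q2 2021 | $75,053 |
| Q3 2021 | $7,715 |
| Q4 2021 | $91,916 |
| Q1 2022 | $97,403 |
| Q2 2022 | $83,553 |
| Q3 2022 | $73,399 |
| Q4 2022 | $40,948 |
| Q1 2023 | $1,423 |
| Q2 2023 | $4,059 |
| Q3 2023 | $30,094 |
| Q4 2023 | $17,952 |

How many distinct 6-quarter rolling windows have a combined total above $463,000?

0

Q2 2021–Q3 2022: $75,053 + $7,715 + $91,916 + $97,403 + $83,553 + $73,399 = $429,039 (under)
Q3 2021–Q4 2022: $7,715 + $91,916 + $97,403 + $83,553 + $73,399 + $40,948 = $394,934 (under)
Q4 2021–Q1 2023: $91,916 + $97,403 + $83,553 + $73,399 + $40,948 + $1,423 = $388,642 (under)
Q1 2022–Q2 2023: $97,403 + $83,553 + $73,399 + $40,948 + $1,423 + $4,059 = $300,785 (under)
Q2 2022–Q3 2023: $83,553 + $73,399 + $40,948 + $1,423 + $4,059 + $30,094 = $233,476 (under)
Q3 2022–Q4 2023: $73,399 + $40,948 + $1,423 + $4,059 + $30,094 + $17,952 = $167,875 (under)
0 windows exceed the threshold.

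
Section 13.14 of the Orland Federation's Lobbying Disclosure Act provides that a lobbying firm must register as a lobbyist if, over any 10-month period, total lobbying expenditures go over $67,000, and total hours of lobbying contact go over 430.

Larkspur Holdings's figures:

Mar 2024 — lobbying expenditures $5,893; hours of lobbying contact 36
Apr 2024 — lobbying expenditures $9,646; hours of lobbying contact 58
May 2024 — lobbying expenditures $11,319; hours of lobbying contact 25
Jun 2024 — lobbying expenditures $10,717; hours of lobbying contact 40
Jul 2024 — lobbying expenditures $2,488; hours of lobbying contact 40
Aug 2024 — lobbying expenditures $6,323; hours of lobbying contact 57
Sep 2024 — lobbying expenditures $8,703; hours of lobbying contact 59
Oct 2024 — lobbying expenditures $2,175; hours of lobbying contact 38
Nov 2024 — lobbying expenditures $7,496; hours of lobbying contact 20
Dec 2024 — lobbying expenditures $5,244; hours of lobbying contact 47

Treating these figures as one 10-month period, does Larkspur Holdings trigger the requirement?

Total lobbying expenditures: $5,893 + $9,646 + $11,319 + $10,717 + $2,488 + $6,323 + $8,703 + $2,175 + $7,496 + $5,244 = $70,004 (> $67,000).
Total hours of lobbying contact: 36 + 58 + 25 + 40 + 40 + 57 + 59 + 38 + 20 + 47 = 420 (≤ 430).
The test is 'and': the rule requires both, and at least one is not exceeded.

No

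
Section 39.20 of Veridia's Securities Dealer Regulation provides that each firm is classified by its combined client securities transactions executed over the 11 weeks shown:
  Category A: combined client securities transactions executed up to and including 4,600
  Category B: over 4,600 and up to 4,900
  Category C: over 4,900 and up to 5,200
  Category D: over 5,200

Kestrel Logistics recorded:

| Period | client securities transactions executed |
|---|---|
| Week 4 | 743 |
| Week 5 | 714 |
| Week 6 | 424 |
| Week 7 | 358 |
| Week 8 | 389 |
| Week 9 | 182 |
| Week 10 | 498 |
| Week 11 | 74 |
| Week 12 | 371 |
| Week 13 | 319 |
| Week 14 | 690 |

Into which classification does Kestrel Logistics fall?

Category B

Combined client securities transactions executed: 743 + 714 + 424 + 358 + 389 + 182 + 498 + 74 + 371 + 319 + 690 = 4,762.
4,600 < 4,762 ≤ 4,900, so Category B applies.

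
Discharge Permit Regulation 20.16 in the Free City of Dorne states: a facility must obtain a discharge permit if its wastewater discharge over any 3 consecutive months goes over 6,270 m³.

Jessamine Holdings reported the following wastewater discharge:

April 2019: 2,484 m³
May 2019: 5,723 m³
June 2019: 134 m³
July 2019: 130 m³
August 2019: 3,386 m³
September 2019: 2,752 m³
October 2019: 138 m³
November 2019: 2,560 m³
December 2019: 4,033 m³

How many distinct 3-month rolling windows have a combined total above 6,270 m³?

3

April 2019–June 2019: 2,484 m³ + 5,723 m³ + 134 m³ = 8,341 m³ (over)
May 2019–July 2019: 5,723 m³ + 134 m³ + 130 m³ = 5,987 m³ (under)
June 2019–August 2019: 134 m³ + 130 m³ + 3,386 m³ = 3,650 m³ (under)
July 2019–September 2019: 130 m³ + 3,386 m³ + 2,752 m³ = 6,268 m³ (under)
August 2019–October 2019: 3,386 m³ + 2,752 m³ + 138 m³ = 6,276 m³ (over)
September 2019–November 2019: 2,752 m³ + 138 m³ + 2,560 m³ = 5,450 m³ (under)
October 2019–December 2019: 138 m³ + 2,560 m³ + 4,033 m³ = 6,731 m³ (over)
3 windows exceed the threshold.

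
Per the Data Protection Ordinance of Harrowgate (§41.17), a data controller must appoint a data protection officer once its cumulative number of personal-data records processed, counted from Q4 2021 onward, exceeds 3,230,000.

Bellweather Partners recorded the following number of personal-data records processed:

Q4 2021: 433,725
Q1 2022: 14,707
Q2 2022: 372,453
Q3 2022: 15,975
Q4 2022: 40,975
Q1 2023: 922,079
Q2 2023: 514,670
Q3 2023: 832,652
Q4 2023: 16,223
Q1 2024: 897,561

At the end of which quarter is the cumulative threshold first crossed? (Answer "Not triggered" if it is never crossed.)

Through Q4 2021: 433,725
Through Q1 2022: 448,432
Through Q2 2022: 820,885
Through Q3 2022: 836,860
Through Q4 2022: 877,835
Through Q1 2023: 1,799,914
Through Q2 2023: 2,314,584
Through Q3 2023: 3,147,236
Through Q4 2023: 3,163,459
Through Q1 2024: 4,061,020 ← exceeds threshold

Q1 2024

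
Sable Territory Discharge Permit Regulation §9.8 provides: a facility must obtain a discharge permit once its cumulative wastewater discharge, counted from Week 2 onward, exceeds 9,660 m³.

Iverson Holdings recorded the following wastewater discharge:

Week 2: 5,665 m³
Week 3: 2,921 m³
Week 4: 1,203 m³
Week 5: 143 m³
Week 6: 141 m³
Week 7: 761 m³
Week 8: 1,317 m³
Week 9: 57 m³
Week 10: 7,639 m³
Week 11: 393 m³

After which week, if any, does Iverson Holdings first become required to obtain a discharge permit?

Week 4

Through Week 2: 5,665 m³
Through Week 3: 8,586 m³
Through Week 4: 9,789 m³ ← exceeds threshold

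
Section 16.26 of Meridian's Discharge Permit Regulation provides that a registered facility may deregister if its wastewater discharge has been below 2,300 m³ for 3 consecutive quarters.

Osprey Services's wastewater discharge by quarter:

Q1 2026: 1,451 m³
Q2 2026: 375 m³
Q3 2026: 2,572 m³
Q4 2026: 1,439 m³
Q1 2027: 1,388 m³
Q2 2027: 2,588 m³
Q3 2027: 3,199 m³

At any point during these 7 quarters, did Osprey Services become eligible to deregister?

Quarters below 2,300 m³: Q1 2026, Q2 2026, Q4 2026, Q1 2027.
Longest run of consecutive quarters below the threshold: 2.
2 < 3, so Osprey Services never became eligible.

No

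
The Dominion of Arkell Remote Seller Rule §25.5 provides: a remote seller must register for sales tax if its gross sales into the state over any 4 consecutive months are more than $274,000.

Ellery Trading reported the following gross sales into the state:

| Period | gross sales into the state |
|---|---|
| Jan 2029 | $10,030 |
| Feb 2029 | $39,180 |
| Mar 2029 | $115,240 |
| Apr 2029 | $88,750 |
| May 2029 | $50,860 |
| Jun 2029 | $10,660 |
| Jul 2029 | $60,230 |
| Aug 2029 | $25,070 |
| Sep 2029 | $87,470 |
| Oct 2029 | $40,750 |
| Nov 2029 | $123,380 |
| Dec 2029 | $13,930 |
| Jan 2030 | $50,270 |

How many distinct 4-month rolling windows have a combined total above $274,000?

2

Jan 2029–Apr 2029: $10,030 + $39,180 + $115,240 + $88,750 = $253,200 (under)
Feb 2029–May 2029: $39,180 + $115,240 + $88,750 + $50,860 = $294,030 (over)
Mar 2029–Jun 2029: $115,240 + $88,750 + $50,860 + $10,660 = $265,510 (under)
Apr 2029–Jul 2029: $88,750 + $50,860 + $10,660 + $60,230 = $210,500 (under)
May 2029–Aug 2029: $50,860 + $10,660 + $60,230 + $25,070 = $146,820 (under)
Jun 2029–Sep 2029: $10,660 + $60,230 + $25,070 + $87,470 = $183,430 (under)
Jul 2029–Oct 2029: $60,230 + $25,070 + $87,470 + $40,750 = $213,520 (under)
Aug 2029–Nov 2029: $25,070 + $87,470 + $40,750 + $123,380 = $276,670 (over)
Sep 2029–Dec 2029: $87,470 + $40,750 + $123,380 + $13,930 = $265,530 (under)
Oct 2029–Jan 2030: $40,750 + $123,380 + $13,930 + $50,270 = $228,330 (under)
2 windows exceed the threshold.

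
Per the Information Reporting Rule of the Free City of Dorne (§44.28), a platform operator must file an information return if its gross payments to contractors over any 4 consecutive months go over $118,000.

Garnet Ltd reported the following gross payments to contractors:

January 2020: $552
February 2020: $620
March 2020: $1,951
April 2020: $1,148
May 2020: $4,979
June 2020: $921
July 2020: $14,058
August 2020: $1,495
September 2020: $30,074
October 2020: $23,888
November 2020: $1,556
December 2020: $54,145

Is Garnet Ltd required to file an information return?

January 2020–April 2020: $552 + $620 + $1,951 + $1,148 = $4,271 (under)
February 2020–May 2020: $620 + $1,951 + $1,148 + $4,979 = $8,698 (under)
March 2020–June 2020: $1,951 + $1,148 + $4,979 + $921 = $8,999 (under)
April 2020–July 2020: $1,148 + $4,979 + $921 + $14,058 = $21,106 (under)
May 2020–August 2020: $4,979 + $921 + $14,058 + $1,495 = $21,453 (under)
June 2020–September 2020: $921 + $14,058 + $1,495 + $30,074 = $46,548 (under)
July 2020–October 2020: $14,058 + $1,495 + $30,074 + $23,888 = $69,515 (under)
August 2020–November 2020: $1,495 + $30,074 + $23,888 + $1,556 = $57,013 (under)
September 2020–December 2020: $30,074 + $23,888 + $1,556 + $54,145 = $109,663 (under)
No window exceeds $118,000.

No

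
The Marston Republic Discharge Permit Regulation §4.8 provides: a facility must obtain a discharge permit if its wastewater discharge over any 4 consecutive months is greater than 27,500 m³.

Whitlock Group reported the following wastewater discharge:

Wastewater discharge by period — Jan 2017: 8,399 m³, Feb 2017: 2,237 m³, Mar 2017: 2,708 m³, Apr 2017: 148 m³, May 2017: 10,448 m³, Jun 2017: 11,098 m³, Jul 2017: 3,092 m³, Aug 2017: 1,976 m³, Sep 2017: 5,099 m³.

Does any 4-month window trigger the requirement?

No

Jan 2017–Apr 2017: 8,399 m³ + 2,237 m³ + 2,708 m³ + 148 m³ = 13,492 m³ (under)
Feb 2017–May 2017: 2,237 m³ + 2,708 m³ + 148 m³ + 10,448 m³ = 15,541 m³ (under)
Mar 2017–Jun 2017: 2,708 m³ + 148 m³ + 10,448 m³ + 11,098 m³ = 24,402 m³ (under)
Apr 2017–Jul 2017: 148 m³ + 10,448 m³ + 11,098 m³ + 3,092 m³ = 24,786 m³ (under)
May 2017–Aug 2017: 10,448 m³ + 11,098 m³ + 3,092 m³ + 1,976 m³ = 26,614 m³ (under)
Jun 2017–Sep 2017: 11,098 m³ + 3,092 m³ + 1,976 m³ + 5,099 m³ = 21,265 m³ (under)
No window exceeds 27,500 m³.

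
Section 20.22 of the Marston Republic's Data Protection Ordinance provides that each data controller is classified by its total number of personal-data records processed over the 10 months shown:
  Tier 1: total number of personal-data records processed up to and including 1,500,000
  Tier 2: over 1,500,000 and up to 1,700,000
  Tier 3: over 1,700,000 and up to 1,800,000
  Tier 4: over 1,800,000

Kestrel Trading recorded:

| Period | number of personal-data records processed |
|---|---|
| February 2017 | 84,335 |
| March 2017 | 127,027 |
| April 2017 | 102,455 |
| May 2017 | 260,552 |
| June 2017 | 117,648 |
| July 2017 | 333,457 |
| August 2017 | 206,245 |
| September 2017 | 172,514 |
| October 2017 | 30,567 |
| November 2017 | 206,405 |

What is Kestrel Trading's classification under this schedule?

Tier 2

Total number of personal-data records processed: 84,335 + 127,027 + 102,455 + 260,552 + 117,648 + 333,457 + 206,245 + 172,514 + 30,567 + 206,405 = 1,641,205.
1,500,000 < 1,641,205 ≤ 1,700,000, so Tier 2 applies.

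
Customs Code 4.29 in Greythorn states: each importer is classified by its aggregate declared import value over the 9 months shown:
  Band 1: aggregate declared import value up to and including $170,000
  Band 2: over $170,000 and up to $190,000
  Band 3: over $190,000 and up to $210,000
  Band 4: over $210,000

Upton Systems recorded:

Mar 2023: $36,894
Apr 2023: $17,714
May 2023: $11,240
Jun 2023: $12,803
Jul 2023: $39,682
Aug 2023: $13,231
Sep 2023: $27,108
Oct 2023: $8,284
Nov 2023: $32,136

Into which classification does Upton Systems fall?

Aggregate declared import value: $36,894 + $17,714 + $11,240 + $12,803 + $39,682 + $13,231 + $27,108 + $8,284 + $32,136 = $199,092.
$190,000 < $199,092 ≤ $210,000, so Band 3 applies.

Band 3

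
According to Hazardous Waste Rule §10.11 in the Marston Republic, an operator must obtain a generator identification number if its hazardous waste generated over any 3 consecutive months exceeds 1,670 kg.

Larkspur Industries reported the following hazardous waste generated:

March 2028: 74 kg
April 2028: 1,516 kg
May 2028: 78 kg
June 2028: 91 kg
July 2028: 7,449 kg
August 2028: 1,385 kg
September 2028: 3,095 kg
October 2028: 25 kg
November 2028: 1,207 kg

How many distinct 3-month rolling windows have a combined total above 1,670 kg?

6

March 2028–May 2028: 74 kg + 1,516 kg + 78 kg = 1,668 kg (under)
April 2028–June 2028: 1,516 kg + 78 kg + 91 kg = 1,685 kg (over)
May 2028–July 2028: 78 kg + 91 kg + 7,449 kg = 7,618 kg (over)
June 2028–August 2028: 91 kg + 7,449 kg + 1,385 kg = 8,925 kg (over)
July 2028–September 2028: 7,449 kg + 1,385 kg + 3,095 kg = 11,929 kg (over)
August 2028–October 2028: 1,385 kg + 3,095 kg + 25 kg = 4,505 kg (over)
September 2028–November 2028: 3,095 kg + 25 kg + 1,207 kg = 4,327 kg (over)
6 windows exceed the threshold.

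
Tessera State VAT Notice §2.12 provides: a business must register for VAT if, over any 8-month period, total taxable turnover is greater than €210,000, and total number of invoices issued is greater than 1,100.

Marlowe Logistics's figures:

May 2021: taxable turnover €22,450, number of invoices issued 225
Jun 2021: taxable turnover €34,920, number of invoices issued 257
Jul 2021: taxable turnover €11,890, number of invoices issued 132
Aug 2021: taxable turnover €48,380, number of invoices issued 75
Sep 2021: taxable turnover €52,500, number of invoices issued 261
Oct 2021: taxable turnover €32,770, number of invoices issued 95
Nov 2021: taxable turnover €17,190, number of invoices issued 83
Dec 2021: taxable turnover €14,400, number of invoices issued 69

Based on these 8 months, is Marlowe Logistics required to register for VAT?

Total taxable turnover: €22,450 + €34,920 + €11,890 + €48,380 + €52,500 + €32,770 + €17,190 + €14,400 = €234,500 (> €210,000).
Total number of invoices issued: 225 + 257 + 132 + 75 + 261 + 95 + 83 + 69 = 1,197 (> 1,100).
The test is 'and': both thresholds are exceeded.

Yes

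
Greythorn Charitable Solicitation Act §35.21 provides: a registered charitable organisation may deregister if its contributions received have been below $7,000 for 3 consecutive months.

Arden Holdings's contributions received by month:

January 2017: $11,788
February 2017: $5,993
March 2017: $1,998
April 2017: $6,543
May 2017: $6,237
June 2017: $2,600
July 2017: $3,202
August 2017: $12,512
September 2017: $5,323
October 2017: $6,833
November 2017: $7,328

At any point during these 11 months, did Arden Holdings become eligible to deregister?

Months below $7,000: February 2017, March 2017, April 2017, May 2017, June 2017, July 2017, September 2017, October 2017.
Longest run of consecutive months below the threshold: 6.
6 ≥ 3, so Arden Holdings became eligible.

Yes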